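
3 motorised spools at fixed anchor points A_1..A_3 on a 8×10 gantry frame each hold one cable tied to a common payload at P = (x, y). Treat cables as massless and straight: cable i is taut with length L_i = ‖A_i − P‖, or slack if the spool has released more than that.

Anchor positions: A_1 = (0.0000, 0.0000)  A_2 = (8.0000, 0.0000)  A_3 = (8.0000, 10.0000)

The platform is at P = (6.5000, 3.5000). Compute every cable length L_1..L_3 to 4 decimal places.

L_1 = √((0.0000−6.5000)² + (0.0000−3.5000)²) = 7.3824
L_2 = √((8.0000−6.5000)² + (0.0000−3.5000)²) = 3.8079
L_3 = √((8.0000−6.5000)² + (10.0000−3.5000)²) = 6.6708

(7.3824, 3.8079, 6.6708)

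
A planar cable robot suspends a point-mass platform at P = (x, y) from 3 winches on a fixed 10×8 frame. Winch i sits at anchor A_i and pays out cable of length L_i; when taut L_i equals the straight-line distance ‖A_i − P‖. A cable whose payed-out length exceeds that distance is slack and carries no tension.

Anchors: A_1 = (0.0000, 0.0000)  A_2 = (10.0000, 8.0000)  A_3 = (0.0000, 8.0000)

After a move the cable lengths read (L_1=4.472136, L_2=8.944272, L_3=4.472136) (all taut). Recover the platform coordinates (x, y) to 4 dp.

(2.0000, 4.0000)

circle eqns → linear via eq_j − eq_1; set k_j = A_j·A_j − L_j²
k_1 = 0.0000+0.0000−20.0000 = -20.0000
-20.0000·x − 16.0000·y = k_1−k_2 = -104.0000
0.0000·x − 16.0000·y = k_1−k_3 = -64.0000
solve first two rows → x=2.0000, y=4.0000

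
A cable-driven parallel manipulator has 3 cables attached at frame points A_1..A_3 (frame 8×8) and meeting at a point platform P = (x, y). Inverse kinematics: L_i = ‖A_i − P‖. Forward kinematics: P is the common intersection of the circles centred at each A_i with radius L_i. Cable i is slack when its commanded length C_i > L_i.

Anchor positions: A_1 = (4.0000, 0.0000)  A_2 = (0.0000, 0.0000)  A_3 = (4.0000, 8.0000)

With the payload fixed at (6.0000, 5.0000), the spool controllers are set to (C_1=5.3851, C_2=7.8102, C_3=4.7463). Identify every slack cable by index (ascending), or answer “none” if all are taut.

cable 1: L_1 = ‖A_1−P‖ = 5.3852;  C_1 = 5.3851 → taut
cable 2: L_2 = ‖A_2−P‖ = 7.8102;  C_2 = 7.8102 → taut
cable 3: L_3 = ‖A_3−P‖ = 3.6056;  C_3 = 4.7463 → slack

3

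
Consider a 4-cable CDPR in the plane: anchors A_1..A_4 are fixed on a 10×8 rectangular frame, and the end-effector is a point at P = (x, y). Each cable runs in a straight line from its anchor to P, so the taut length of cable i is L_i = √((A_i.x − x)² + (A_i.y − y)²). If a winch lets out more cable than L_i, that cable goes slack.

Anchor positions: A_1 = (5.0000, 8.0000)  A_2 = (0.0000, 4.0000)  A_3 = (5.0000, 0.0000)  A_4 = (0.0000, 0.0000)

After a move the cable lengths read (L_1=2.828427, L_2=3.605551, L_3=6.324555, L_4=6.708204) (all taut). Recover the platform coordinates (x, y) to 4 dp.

expand ‖A_i−P‖²=L_i² and subtract eq 1 (c_i ≔ ‖A_i‖²−L_i²)
c_1 = 25.0000+64.0000−8.0000 = 81.0000
eq1−eq2 → [10.0000  8.0000]·P = 78.0000
eq1−eq3 → [0.0000  16.0000]·P = 96.0000
eq1−eq4 → [10.0000  16.0000]·P = 126.0000
2×2 solve → P = (3.0000, 6.0000)
check cable 4: ‖A_4−P‖² = 45.0000 ≈ L_4² = 45.0000 ✓

(3.0000, 6.0000)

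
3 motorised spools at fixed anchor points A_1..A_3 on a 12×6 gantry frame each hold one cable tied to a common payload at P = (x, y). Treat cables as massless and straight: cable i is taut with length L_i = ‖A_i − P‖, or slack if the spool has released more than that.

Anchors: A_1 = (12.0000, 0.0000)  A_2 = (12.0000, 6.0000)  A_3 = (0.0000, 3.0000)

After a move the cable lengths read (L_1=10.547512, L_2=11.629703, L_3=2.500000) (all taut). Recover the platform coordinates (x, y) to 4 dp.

each cable: (A_i−P)·(A_i−P) = L_i²; let k_i = ‖A_i‖²−L_i²
k_1 = 144.0000+0.0000−111.2500 = 32.7500
row 1: 0.0000x − 12.0000y = -12.0000  (k_2=44.7500)
row 2: 24.0000x − 6.0000y = 30.0000  (k_3=2.7500)
Cramer on rows 1–2 → x = 1.5000, y = 1.0000

(1.5000, 1.0000)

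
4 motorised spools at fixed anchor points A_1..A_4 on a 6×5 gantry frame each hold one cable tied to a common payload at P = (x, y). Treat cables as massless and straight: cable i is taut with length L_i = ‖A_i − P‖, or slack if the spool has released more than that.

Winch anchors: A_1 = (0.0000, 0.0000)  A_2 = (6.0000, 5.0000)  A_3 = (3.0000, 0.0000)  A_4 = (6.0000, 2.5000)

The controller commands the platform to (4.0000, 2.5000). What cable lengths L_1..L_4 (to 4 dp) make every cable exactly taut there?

(4.7170, 3.2016, 2.6926, 2.0000)

cable 1: Δx=-4.0000, Δy=-2.5000; L_1 = √(Δx²+Δy²) = 4.7170
cable 2: Δx=2.0000, Δy=2.5000; L_2 = √(Δx²+Δy²) = 3.2016
cable 3: Δx=-1.0000, Δy=-2.5000; L_3 = √(Δx²+Δy²) = 2.6926
cable 4: Δx=2.0000, Δy=0.0000; L_4 = √(Δx²+Δy²) = 2.0000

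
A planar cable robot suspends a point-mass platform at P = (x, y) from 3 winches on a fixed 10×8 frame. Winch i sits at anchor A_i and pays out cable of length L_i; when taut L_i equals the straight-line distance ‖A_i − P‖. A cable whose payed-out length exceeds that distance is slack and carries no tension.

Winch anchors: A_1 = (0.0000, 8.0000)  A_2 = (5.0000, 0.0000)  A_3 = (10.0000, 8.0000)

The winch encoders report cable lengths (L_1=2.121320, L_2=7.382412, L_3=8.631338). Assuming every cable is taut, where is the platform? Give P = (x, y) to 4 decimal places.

(1.5000, 6.5000)

expand ‖A_i−P‖²=L_i² and subtract eq 1 (q_i ≔ ‖A_i‖²−L_i²)
q_1 = 0.0000+64.0000−4.5000 = 59.5000
eq1−eq2 → [-10.0000  16.0000]·P = 89.0000
eq1−eq3 → [-20.0000  0.0000]·P = -30.0000
2×2 solve → P = (1.5000, 6.5000)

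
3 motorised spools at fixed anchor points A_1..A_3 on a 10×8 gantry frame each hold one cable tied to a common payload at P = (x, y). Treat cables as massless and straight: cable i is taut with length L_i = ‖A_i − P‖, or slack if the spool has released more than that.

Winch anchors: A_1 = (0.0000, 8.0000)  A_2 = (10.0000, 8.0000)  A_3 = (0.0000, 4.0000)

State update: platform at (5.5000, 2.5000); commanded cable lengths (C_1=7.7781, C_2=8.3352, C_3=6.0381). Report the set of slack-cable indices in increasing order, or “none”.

2, 3

cable 1: √((-5.5000)²+(5.5000)²)=7.7782, C_1=7.7781: taut
cable 2: √((4.5000)²+(5.5000)²)=7.1063, C_2=8.3352: slack
cable 3: √((-5.5000)²+(1.5000)²)=5.7009, C_3=6.0381: slack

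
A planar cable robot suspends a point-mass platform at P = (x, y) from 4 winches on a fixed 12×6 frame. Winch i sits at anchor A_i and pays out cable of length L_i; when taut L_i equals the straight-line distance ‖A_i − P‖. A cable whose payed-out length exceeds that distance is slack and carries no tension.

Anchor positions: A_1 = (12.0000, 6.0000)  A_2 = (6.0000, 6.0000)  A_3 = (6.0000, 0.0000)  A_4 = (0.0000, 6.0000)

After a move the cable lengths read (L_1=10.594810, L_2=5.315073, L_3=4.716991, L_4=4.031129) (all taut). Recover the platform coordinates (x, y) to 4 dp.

circle eqns → linear via eq_j − eq_1; set k_j = A_j·A_j − L_j²
k_1 = 144.0000+36.0000−112.2500 = 67.7500
12.0000·x + 0.0000·y = k_1−k_2 = 24.0000
12.0000·x + 12.0000·y = k_1−k_3 = 54.0000
24.0000·x + 0.0000·y = k_1−k_4 = 48.0000
solve first two rows → x=2.0000, y=2.5000
check cable 4: ‖A_4−P‖² = 16.2500 ≈ L_4² = 16.2500 ✓

(2.0000, 2.5000)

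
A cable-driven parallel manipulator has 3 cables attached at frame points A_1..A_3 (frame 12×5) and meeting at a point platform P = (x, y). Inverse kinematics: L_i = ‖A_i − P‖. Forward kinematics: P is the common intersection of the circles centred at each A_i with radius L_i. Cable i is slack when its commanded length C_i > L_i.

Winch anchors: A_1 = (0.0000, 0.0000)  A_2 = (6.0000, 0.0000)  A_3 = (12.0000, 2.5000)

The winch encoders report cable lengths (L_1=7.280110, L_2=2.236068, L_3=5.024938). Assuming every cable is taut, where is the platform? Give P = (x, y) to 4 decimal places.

expand ‖A_i−P‖²=L_i² and subtract eq 1 (c_i ≔ ‖A_i‖²−L_i²)
c_1 = 0.0000+0.0000−53.0000 = -53.0000
eq1−eq2 → [-12.0000  0.0000]·P = -84.0000
eq1−eq3 → [-24.0000  -5.0000]·P = -178.0000
2×2 solve → P = (7.0000, 2.0000)

(7.0000, 2.0000)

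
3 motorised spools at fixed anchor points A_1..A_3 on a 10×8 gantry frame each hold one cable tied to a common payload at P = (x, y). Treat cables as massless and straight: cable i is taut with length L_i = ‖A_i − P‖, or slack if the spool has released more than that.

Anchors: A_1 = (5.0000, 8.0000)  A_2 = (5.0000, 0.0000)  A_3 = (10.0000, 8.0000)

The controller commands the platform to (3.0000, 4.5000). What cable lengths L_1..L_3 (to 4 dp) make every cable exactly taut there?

L_1: Δ = A_1−P = (2.0000, 3.5000) → ‖Δ‖ = √16.2500 = 4.0311
L_2: Δ = A_2−P = (2.0000, -4.5000) → ‖Δ‖ = √24.2500 = 4.9244
L_3: Δ = A_3−P = (7.0000, 3.5000) → ‖Δ‖ = √61.2500 = 7.8262

(4.0311, 4.9244, 7.8262)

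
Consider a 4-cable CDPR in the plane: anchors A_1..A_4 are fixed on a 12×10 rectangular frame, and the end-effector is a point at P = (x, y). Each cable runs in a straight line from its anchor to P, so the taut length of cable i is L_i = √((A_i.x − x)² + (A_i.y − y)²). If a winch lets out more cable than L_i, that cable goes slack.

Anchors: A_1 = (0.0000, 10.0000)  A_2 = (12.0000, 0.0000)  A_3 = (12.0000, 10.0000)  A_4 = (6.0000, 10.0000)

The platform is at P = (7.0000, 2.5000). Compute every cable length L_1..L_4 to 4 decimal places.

L_1: Δ = A_1−P = (-7.0000, 7.5000) → ‖Δ‖ = √105.2500 = 10.2591
L_2: Δ = A_2−P = (5.0000, -2.5000) → ‖Δ‖ = √31.2500 = 5.5902
L_3: Δ = A_3−P = (5.0000, 7.5000) → ‖Δ‖ = √81.2500 = 9.0139
L_4: Δ = A_4−P = (-1.0000, 7.5000) → ‖Δ‖ = √57.2500 = 7.5664

(10.2591, 5.5902, 9.0139, 7.5664)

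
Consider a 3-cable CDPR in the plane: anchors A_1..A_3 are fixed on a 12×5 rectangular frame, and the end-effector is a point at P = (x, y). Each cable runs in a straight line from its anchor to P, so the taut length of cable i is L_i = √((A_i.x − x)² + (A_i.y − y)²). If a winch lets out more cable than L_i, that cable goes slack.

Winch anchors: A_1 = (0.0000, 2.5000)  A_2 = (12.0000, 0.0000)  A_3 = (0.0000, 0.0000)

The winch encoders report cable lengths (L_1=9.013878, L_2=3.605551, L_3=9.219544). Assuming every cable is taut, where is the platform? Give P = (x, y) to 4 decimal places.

each cable: (A_i−P)·(A_i−P) = L_i²; let q_i = ‖A_i‖²−L_i²
q_1 = 0.0000+6.2500−81.2500 = -75.0000
row 1: -24.0000x + 5.0000y = -206.0000  (q_2=131.0000)
row 2: 0.0000x + 5.0000y = 10.0000  (q_3=-85.0000)
Cramer on rows 1–2 → x = 9.0000, y = 2.0000

(9.0000, 2.0000)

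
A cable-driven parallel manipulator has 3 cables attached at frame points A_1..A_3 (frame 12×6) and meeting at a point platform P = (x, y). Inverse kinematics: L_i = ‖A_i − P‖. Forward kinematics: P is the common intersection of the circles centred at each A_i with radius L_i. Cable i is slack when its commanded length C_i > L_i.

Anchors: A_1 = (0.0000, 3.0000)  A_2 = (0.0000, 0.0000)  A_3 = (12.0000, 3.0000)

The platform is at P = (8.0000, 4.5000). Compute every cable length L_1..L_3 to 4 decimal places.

L_1: Δ = A_1−P = (-8.0000, -1.5000) → ‖Δ‖ = √66.2500 = 8.1394
L_2: Δ = A_2−P = (-8.0000, -4.5000) → ‖Δ‖ = √84.2500 = 9.1788
L_3: Δ = A_3−P = (4.0000, -1.5000) → ‖Δ‖ = √18.2500 = 4.2720

(8.1394, 9.1788, 4.2720)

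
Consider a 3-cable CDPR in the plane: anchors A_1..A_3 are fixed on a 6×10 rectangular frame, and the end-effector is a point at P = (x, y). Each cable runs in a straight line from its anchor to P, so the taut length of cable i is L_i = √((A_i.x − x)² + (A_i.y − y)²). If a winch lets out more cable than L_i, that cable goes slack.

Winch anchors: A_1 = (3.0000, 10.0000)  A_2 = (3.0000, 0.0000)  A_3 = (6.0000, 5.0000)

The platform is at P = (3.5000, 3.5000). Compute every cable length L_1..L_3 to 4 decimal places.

L_1 = √((3.0000−3.5000)² + (10.0000−3.5000)²) = 6.5192
L_2 = √((3.0000−3.5000)² + (0.0000−3.5000)²) = 3.5355
L_3 = √((6.0000−3.5000)² + (5.0000−3.5000)²) = 2.9155

(6.5192, 3.5355, 2.9155)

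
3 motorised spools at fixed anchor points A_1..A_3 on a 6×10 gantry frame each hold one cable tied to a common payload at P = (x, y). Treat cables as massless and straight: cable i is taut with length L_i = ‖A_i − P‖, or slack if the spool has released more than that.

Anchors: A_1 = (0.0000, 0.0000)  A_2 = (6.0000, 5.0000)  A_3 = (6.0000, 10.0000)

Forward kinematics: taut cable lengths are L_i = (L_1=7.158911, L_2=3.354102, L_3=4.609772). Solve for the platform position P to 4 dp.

(3.0000, 6.5000)

each cable: (A_i−P)·(A_i−P) = L_i²; let c_i = ‖A_i‖²−L_i²
c_1 = 0.0000+0.0000−51.2500 = -51.2500
row 1: -12.0000x − 10.0000y = -101.0000  (c_2=49.7500)
row 2: -12.0000x − 20.0000y = -166.0000  (c_3=114.7500)
Cramer on rows 1–2 → x = 3.0000, y = 6.5000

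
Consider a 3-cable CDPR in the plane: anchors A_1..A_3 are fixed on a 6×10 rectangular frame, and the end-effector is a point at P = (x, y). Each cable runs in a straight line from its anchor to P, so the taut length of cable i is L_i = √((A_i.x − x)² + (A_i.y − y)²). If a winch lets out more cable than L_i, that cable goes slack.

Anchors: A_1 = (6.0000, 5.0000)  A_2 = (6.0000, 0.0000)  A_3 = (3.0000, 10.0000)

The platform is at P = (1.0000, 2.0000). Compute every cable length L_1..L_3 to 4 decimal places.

(5.8310, 5.3852, 8.2462)

cable 1: Δx=5.0000, Δy=3.0000; L_1 = √(Δx²+Δy²) = 5.8310
cable 2: Δx=5.0000, Δy=-2.0000; L_2 = √(Δx²+Δy²) = 5.3852
cable 3: Δx=2.0000, Δy=8.0000; L_3 = √(Δx²+Δy²) = 8.2462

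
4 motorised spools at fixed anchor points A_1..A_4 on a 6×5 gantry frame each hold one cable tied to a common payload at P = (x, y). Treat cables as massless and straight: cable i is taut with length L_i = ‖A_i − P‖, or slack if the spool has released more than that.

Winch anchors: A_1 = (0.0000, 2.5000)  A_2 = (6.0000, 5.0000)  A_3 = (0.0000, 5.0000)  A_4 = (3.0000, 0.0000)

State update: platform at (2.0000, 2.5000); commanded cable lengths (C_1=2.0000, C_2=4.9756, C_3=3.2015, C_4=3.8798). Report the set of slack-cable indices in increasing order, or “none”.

i=1: geometric 2.0000 vs commanded 2.0000 ⇒ taut
i=2: geometric 4.7170 vs commanded 4.9756 ⇒ slack
i=3: geometric 3.2016 vs commanded 3.2015 ⇒ taut
i=4: geometric 2.6926 vs commanded 3.8798 ⇒ slack

2, 4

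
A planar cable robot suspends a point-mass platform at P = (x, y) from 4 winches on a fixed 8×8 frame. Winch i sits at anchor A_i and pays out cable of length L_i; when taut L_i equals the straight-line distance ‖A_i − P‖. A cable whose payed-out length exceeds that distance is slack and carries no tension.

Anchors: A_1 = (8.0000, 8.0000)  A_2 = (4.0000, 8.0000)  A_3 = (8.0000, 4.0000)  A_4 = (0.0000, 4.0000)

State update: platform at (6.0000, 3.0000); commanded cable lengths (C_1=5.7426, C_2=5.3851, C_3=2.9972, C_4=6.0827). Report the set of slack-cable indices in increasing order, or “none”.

cable 1: L_1 = ‖A_1−P‖ = 5.3852;  C_1 = 5.7426 → slack
cable 2: L_2 = ‖A_2−P‖ = 5.3852;  C_2 = 5.3851 → taut
cable 3: L_3 = ‖A_3−P‖ = 2.2361;  C_3 = 2.9972 → slack
cable 4: L_4 = ‖A_4−P‖ = 6.0828;  C_4 = 6.0827 → taut

1, 3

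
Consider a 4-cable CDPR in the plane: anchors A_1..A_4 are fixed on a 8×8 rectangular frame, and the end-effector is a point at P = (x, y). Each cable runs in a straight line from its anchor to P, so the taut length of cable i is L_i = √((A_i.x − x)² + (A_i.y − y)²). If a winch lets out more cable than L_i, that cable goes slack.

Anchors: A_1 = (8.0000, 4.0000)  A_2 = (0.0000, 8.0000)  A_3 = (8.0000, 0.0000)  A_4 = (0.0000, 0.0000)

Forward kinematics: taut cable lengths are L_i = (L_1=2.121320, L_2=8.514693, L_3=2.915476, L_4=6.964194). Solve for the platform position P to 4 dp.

expand ‖A_i−P‖²=L_i² and subtract eq 1 (k_i ≔ ‖A_i‖²−L_i²)
k_1 = 64.0000+16.0000−4.5000 = 75.5000
eq1−eq2 → [16.0000  -8.0000]·P = 84.0000
eq1−eq3 → [0.0000  8.0000]·P = 20.0000
eq1−eq4 → [16.0000  8.0000]·P = 124.0000
2×2 solve → P = (6.5000, 2.5000)
check cable 4: ‖A_4−P‖² = 48.5000 ≈ L_4² = 48.5000 ✓

(6.5000, 2.5000)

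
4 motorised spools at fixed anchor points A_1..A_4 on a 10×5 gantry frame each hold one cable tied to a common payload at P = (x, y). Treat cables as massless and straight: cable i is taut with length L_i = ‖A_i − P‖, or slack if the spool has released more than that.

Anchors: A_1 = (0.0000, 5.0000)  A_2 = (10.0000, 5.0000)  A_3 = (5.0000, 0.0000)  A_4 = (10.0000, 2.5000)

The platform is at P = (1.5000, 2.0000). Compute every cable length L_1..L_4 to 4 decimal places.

L_1 = √((0.0000−1.5000)² + (5.0000−2.0000)²) = 3.3541
L_2 = √((10.0000−1.5000)² + (5.0000−2.0000)²) = 9.0139
L_3 = √((5.0000−1.5000)² + (0.0000−2.0000)²) = 4.0311
L_4 = √((10.0000−1.5000)² + (2.5000−2.0000)²) = 8.5147

(3.3541, 9.0139, 4.0311, 8.5147)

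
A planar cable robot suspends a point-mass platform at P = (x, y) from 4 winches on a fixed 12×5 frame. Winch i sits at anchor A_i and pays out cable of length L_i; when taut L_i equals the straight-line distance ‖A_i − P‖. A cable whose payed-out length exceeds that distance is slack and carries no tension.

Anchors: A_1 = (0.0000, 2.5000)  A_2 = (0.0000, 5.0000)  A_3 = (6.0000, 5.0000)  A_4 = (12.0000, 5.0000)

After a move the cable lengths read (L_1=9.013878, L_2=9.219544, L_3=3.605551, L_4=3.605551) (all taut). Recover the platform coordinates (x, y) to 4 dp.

each cable: (A_i−P)·(A_i−P) = L_i²; let q_i = ‖A_i‖²−L_i²
q_1 = 0.0000+6.2500−81.2500 = -75.0000
row 1: 0.0000x − 5.0000y = -15.0000  (q_2=-60.0000)
row 2: -12.0000x − 5.0000y = -123.0000  (q_3=48.0000)
row 3: -24.0000x − 5.0000y = -231.0000  (q_4=156.0000)
Cramer on rows 1–2 → x = 9.0000, y = 3.0000
check cable 4: ‖A_4−P‖² = 13.0000 ≈ L_4² = 13.0000 ✓

(9.0000, 3.0000)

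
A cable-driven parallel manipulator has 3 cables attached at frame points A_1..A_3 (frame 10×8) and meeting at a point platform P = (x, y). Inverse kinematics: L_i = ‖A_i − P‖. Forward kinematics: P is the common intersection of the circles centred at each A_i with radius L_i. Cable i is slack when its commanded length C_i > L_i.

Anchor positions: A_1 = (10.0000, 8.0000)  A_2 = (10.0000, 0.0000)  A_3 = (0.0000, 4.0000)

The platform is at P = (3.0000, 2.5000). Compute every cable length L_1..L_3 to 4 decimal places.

L_1 = √((10.0000−3.0000)² + (8.0000−2.5000)²) = 8.9022
L_2 = √((10.0000−3.0000)² + (0.0000−2.5000)²) = 7.4330
L_3 = √((0.0000−3.0000)² + (4.0000−2.5000)²) = 3.3541

(8.9022, 7.4330, 3.3541)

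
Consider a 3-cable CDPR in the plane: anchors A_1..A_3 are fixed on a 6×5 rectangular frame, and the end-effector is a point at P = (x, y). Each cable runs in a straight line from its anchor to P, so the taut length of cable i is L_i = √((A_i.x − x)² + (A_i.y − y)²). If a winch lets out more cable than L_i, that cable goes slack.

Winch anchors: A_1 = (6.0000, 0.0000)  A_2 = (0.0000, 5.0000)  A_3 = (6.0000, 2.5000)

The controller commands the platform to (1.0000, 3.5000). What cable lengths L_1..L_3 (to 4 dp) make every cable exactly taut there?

L_1: Δ = A_1−P = (5.0000, -3.5000) → ‖Δ‖ = √37.2500 = 6.1033
L_2: Δ = A_2−P = (-1.0000, 1.5000) → ‖Δ‖ = √3.2500 = 1.8028
L_3: Δ = A_3−P = (5.0000, -1.0000) → ‖Δ‖ = √26.0000 = 5.0990

(6.1033, 1.8028, 5.0990)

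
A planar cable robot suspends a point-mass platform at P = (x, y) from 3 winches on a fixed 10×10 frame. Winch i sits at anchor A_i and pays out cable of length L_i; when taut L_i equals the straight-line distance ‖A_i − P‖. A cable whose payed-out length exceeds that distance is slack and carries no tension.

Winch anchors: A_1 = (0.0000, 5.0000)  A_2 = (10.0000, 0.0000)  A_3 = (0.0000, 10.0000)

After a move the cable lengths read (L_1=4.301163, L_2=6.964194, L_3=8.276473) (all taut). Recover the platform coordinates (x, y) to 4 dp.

(3.5000, 2.5000)

expand ‖A_i−P‖²=L_i² and subtract eq 1 (k_i ≔ ‖A_i‖²−L_i²)
k_1 = 0.0000+25.0000−18.5000 = 6.5000
eq1−eq2 → [-20.0000  10.0000]·P = -45.0000
eq1−eq3 → [0.0000  -10.0000]·P = -25.0000
2×2 solve → P = (3.5000, 2.5000)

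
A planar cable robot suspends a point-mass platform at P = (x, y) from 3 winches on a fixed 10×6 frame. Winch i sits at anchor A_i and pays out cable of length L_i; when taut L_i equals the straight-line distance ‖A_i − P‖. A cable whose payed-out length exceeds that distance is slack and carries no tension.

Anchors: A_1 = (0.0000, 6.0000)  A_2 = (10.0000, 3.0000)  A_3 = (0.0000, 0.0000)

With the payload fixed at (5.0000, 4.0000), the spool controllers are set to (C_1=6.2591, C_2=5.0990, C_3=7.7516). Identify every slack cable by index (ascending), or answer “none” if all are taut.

1, 3

i=1: geometric 5.3852 vs commanded 6.2591 ⇒ slack
i=2: geometric 5.0990 vs commanded 5.0990 ⇒ taut
i=3: geometric 6.4031 vs commanded 7.7516 ⇒ slack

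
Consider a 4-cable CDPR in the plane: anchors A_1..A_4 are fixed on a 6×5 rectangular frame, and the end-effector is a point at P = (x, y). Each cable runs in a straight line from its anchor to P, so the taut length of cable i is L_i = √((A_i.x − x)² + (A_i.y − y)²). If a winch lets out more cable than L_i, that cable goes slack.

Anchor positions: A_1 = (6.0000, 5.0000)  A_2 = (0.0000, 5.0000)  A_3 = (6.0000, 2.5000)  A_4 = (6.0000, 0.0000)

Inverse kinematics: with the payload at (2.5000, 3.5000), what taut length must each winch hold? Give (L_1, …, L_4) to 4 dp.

(3.8079, 2.9155, 3.6401, 4.9497)

L_1 = √((6.0000−2.5000)² + (5.0000−3.5000)²) = 3.8079
L_2 = √((0.0000−2.5000)² + (5.0000−3.5000)²) = 2.9155
L_3 = √((6.0000−2.5000)² + (2.5000−3.5000)²) = 3.6401
L_4 = √((6.0000−2.5000)² + (0.0000−3.5000)²) = 4.9497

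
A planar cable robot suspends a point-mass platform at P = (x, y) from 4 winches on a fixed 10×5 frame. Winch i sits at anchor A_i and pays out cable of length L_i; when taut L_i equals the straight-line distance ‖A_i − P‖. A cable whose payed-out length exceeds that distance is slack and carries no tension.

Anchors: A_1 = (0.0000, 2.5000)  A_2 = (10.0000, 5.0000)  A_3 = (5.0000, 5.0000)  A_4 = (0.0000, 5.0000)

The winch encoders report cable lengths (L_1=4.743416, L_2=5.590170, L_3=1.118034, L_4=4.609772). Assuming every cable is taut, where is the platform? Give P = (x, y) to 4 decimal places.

(4.5000, 4.0000)

expand ‖A_i−P‖²=L_i² and subtract eq 1 (q_i ≔ ‖A_i‖²−L_i²)
q_1 = 0.0000+6.2500−22.5000 = -16.2500
eq1−eq2 → [-20.0000  -5.0000]·P = -110.0000
eq1−eq3 → [-10.0000  -5.0000]·P = -65.0000
eq1−eq4 → [0.0000  -5.0000]·P = -20.0000
2×2 solve → P = (4.5000, 4.0000)
check cable 4: ‖A_4−P‖² = 21.2500 ≈ L_4² = 21.2500 ✓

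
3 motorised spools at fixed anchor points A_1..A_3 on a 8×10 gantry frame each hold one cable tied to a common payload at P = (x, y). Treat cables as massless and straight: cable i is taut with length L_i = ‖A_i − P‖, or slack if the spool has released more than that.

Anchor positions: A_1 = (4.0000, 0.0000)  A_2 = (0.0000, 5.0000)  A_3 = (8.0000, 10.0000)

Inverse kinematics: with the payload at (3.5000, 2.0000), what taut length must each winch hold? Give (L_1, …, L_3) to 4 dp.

(2.0616, 4.6098, 9.1788)

L_1 = √((4.0000−3.5000)² + (0.0000−2.0000)²) = 2.0616
L_2 = √((0.0000−3.5000)² + (5.0000−2.0000)²) = 4.6098
L_3 = √((8.0000−3.5000)² + (10.0000−2.0000)²) = 9.1788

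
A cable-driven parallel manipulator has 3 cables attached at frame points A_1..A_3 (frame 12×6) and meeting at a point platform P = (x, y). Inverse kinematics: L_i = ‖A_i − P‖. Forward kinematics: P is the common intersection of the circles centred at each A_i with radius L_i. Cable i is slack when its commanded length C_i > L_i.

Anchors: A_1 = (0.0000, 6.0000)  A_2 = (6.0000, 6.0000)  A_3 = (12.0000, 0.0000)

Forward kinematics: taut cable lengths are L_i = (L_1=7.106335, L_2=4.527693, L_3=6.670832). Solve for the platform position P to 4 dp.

circle eqns → linear via eq_j − eq_1; set c_j = A_j·A_j − L_j²
c_1 = 0.0000+36.0000−50.5000 = -14.5000
-12.0000·x + 0.0000·y = c_1−c_2 = -66.0000
-24.0000·x + 12.0000·y = c_1−c_3 = -114.0000
solve first two rows → x=5.5000, y=1.5000

(5.5000, 1.5000)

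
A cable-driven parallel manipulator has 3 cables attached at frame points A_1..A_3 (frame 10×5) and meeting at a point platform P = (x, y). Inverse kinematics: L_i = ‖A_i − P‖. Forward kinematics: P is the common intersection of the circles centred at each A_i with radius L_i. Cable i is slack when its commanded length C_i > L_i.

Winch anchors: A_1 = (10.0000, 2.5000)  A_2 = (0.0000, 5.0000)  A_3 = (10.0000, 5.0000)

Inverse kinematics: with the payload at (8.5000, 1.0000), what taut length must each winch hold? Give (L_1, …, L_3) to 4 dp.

L_1 = √((10.0000−8.5000)² + (2.5000−1.0000)²) = 2.1213
L_2 = √((0.0000−8.5000)² + (5.0000−1.0000)²) = 9.3941
L_3 = √((10.0000−8.5000)² + (5.0000−1.0000)²) = 4.2720

(2.1213, 9.3941, 4.2720)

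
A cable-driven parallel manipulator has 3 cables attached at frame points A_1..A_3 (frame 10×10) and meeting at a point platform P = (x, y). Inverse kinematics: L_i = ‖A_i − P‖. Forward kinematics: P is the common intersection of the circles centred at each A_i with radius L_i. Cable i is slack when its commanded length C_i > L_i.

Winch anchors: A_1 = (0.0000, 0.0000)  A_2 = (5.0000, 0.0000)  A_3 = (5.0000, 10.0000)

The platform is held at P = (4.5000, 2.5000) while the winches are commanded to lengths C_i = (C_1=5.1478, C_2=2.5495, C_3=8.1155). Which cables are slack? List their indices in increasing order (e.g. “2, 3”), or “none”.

3

cable 1: √((-4.5000)²+(-2.5000)²)=5.1478, C_1=5.1478: taut
cable 2: √((0.5000)²+(-2.5000)²)=2.5495, C_2=2.5495: taut
cable 3: √((0.5000)²+(7.5000)²)=7.5166, C_3=8.1155: slack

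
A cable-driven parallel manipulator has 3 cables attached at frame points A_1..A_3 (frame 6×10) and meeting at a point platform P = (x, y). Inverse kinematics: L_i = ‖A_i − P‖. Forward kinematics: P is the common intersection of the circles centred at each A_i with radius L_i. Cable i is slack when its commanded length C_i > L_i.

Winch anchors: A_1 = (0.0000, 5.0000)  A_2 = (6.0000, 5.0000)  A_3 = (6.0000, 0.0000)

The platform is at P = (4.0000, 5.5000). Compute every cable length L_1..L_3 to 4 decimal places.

L_1: Δ = A_1−P = (-4.0000, -0.5000) → ‖Δ‖ = √16.2500 = 4.0311
L_2: Δ = A_2−P = (2.0000, -0.5000) → ‖Δ‖ = √4.2500 = 2.0616
L_3: Δ = A_3−P = (2.0000, -5.5000) → ‖Δ‖ = √34.2500 = 5.8523

(4.0311, 2.0616, 5.8523)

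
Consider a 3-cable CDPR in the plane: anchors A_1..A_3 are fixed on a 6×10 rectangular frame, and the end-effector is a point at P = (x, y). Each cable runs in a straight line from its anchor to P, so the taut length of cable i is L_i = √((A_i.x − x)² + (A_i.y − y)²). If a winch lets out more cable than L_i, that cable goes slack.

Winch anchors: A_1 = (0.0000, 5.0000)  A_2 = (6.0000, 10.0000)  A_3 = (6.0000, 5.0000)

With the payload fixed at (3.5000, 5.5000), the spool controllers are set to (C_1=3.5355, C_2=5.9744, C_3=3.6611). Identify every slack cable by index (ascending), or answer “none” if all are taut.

2, 3

cable 1: L_1 = ‖A_1−P‖ = 3.5355;  C_1 = 3.5355 → taut
cable 2: L_2 = ‖A_2−P‖ = 5.1478;  C_2 = 5.9744 → slack
cable 3: L_3 = ‖A_3−P‖ = 2.5495;  C_3 = 3.6611 → slack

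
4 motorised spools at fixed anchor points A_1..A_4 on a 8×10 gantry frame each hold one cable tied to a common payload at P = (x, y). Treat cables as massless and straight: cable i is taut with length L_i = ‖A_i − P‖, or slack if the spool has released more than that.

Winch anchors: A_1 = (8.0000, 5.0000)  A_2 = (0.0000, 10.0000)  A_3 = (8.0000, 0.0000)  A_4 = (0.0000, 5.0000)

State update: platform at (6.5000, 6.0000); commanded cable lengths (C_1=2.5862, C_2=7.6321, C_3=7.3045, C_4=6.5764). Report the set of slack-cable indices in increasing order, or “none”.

cable 1: √((1.5000)²+(-1.0000)²)=1.8028, C_1=2.5862: slack
cable 2: √((-6.5000)²+(4.0000)²)=7.6322, C_2=7.6321: taut
cable 3: √((1.5000)²+(-6.0000)²)=6.1847, C_3=7.3045: slack
cable 4: √((-6.5000)²+(-1.0000)²)=6.5765, C_4=6.5764: taut

1, 3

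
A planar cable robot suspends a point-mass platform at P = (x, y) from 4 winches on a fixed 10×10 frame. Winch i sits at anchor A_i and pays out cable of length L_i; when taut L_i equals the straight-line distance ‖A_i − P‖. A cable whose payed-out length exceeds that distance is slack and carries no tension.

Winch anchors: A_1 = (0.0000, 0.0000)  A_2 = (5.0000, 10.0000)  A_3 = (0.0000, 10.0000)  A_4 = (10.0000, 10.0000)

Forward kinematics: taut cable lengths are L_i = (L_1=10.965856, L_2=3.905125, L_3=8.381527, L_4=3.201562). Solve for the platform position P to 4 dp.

expand ‖A_i−P‖²=L_i² and subtract eq 1 (k_i ≔ ‖A_i‖²−L_i²)
k_1 = 0.0000+0.0000−120.2500 = -120.2500
eq1−eq2 → [-10.0000  -20.0000]·P = -230.0000
eq1−eq3 → [0.0000  -20.0000]·P = -150.0000
eq1−eq4 → [-20.0000  -20.0000]·P = -310.0000
2×2 solve → P = (8.0000, 7.5000)
check cable 4: ‖A_4−P‖² = 10.2500 ≈ L_4² = 10.2500 ✓

(8.0000, 7.5000)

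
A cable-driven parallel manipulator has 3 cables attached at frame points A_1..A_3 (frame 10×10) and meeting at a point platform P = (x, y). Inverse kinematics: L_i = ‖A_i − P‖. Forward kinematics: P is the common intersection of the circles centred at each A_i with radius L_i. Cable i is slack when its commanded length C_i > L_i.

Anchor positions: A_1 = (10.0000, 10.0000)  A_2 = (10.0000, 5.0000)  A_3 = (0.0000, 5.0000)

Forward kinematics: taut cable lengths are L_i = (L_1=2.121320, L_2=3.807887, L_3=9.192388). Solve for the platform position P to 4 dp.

(8.5000, 8.5000)

each cable: (A_i−P)·(A_i−P) = L_i²; let c_i = ‖A_i‖²−L_i²
c_1 = 100.0000+100.0000−4.5000 = 195.5000
row 1: 0.0000x + 10.0000y = 85.0000  (c_2=110.5000)
row 2: 20.0000x + 10.0000y = 255.0000  (c_3=-59.5000)
Cramer on rows 1–2 → x = 8.5000, y = 8.5000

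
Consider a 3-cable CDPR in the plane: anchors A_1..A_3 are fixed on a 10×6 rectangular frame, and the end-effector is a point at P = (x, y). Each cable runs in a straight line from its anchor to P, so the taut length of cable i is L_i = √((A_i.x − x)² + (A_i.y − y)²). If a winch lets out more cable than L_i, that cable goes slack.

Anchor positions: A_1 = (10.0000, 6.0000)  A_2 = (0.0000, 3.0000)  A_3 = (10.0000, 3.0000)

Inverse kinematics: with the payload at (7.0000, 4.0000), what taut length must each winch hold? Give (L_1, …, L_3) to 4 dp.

L_1: Δ = A_1−P = (3.0000, 2.0000) → ‖Δ‖ = √13.0000 = 3.6056
L_2: Δ = A_2−P = (-7.0000, -1.0000) → ‖Δ‖ = √50.0000 = 7.0711
L_3: Δ = A_3−P = (3.0000, -1.0000) → ‖Δ‖ = √10.0000 = 3.1623

(3.6056, 7.0711, 3.1623)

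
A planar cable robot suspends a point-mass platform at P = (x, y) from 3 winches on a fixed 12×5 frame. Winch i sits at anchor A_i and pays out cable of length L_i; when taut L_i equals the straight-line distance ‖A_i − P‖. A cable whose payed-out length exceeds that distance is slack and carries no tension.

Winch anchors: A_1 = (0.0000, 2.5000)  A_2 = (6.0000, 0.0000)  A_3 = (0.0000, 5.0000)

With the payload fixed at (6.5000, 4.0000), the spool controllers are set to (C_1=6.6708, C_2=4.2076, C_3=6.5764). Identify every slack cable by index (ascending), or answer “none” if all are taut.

cable 1: √((-6.5000)²+(-1.5000)²)=6.6708, C_1=6.6708: taut
cable 2: √((-0.5000)²+(-4.0000)²)=4.0311, C_2=4.2076: slack
cable 3: √((-6.5000)²+(1.0000)²)=6.5765, C_3=6.5764: taut

2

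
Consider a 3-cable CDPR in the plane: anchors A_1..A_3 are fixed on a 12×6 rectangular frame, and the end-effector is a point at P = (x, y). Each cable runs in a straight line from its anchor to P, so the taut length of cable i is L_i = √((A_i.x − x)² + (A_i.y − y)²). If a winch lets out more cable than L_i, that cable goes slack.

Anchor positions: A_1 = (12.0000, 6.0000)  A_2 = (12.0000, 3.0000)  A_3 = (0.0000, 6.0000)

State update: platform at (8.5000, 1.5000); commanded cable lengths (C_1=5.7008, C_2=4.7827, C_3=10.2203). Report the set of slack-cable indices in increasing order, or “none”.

2, 3

cable 1: √((3.5000)²+(4.5000)²)=5.7009, C_1=5.7008: taut
cable 2: √((3.5000)²+(1.5000)²)=3.8079, C_2=4.7827: slack
cable 3: √((-8.5000)²+(4.5000)²)=9.6177, C_3=10.2203: slack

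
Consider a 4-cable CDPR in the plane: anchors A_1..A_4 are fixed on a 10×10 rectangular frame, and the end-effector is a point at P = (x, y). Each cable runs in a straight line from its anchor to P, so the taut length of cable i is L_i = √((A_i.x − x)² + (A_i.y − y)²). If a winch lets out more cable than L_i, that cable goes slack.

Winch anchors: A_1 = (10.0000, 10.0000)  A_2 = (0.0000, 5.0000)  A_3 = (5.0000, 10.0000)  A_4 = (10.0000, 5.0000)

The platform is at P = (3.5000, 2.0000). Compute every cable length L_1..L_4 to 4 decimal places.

cable 1: Δx=6.5000, Δy=8.0000; L_1 = √(Δx²+Δy²) = 10.3078
cable 2: Δx=-3.5000, Δy=3.0000; L_2 = √(Δx²+Δy²) = 4.6098
cable 3: Δx=1.5000, Δy=8.0000; L_3 = √(Δx²+Δy²) = 8.1394
cable 4: Δx=6.5000, Δy=3.0000; L_4 = √(Δx²+Δy²) = 7.1589

(10.3078, 4.6098, 8.1394, 7.1589)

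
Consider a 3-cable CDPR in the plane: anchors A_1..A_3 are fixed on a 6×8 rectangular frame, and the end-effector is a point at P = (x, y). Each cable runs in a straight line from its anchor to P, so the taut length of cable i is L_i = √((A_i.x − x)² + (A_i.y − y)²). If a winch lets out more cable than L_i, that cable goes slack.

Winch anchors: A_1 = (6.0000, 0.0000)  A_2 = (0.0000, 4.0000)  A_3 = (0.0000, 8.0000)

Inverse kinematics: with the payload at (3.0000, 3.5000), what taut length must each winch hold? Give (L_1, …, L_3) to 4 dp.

(4.6098, 3.0414, 5.4083)

L_1 = √((6.0000−3.0000)² + (0.0000−3.5000)²) = 4.6098
L_2 = √((0.0000−3.0000)² + (4.0000−3.5000)²) = 3.0414
L_3 = √((0.0000−3.0000)² + (8.0000−3.5000)²) = 5.4083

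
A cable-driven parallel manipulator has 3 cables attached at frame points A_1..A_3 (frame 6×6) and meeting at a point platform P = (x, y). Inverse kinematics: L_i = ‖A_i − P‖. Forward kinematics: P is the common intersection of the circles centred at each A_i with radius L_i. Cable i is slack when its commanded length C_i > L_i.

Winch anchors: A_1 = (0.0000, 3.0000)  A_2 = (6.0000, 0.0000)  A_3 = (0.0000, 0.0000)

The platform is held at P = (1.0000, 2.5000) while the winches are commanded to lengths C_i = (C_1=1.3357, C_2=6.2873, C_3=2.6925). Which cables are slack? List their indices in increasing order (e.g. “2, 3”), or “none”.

cable 1: √((-1.0000)²+(0.5000)²)=1.1180, C_1=1.3357: slack
cable 2: √((5.0000)²+(-2.5000)²)=5.5902, C_2=6.2873: slack
cable 3: √((-1.0000)²+(-2.5000)²)=2.6926, C_3=2.6925: taut

1, 2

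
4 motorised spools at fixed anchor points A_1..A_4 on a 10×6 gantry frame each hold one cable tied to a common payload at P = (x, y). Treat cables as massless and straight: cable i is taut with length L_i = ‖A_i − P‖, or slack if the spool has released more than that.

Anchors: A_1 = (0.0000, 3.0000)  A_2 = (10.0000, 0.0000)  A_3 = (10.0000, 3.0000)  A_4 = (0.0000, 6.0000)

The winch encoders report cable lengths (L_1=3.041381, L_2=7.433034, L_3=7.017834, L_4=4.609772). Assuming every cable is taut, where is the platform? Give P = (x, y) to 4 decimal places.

(3.0000, 2.5000)

each cable: (A_i−P)·(A_i−P) = L_i²; let k_i = ‖A_i‖²−L_i²
k_1 = 0.0000+9.0000−9.2500 = -0.2500
row 1: -20.0000x + 6.0000y = -45.0000  (k_2=44.7500)
row 2: -20.0000x + 0.0000y = -60.0000  (k_3=59.7500)
row 3: 0.0000x − 6.0000y = -15.0000  (k_4=14.7500)
Cramer on rows 1–2 → x = 3.0000, y = 2.5000
check cable 4: ‖A_4−P‖² = 21.2500 ≈ L_4² = 21.2500 ✓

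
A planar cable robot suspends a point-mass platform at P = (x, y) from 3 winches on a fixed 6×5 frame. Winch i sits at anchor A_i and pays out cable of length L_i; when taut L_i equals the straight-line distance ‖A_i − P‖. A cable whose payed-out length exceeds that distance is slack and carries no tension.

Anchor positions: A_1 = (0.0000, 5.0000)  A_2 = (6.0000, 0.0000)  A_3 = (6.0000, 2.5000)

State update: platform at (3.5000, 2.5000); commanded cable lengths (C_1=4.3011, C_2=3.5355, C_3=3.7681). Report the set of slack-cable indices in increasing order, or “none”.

3

i=1: geometric 4.3012 vs commanded 4.3011 ⇒ taut
i=2: geometric 3.5355 vs commanded 3.5355 ⇒ taut
i=3: geometric 2.5000 vs commanded 3.7681 ⇒ slack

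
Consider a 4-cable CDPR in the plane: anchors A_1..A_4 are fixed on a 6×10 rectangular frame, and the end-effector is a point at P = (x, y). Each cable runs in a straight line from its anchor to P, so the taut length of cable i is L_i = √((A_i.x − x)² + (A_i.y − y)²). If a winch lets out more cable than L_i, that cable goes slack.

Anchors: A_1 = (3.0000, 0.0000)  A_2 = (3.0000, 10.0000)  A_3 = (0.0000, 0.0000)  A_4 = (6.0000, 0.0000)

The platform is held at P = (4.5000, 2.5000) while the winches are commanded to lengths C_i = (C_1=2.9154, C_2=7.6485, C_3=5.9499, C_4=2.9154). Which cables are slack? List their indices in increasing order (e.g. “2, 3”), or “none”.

cable 1: √((-1.5000)²+(-2.5000)²)=2.9155, C_1=2.9154: taut
cable 2: √((-1.5000)²+(7.5000)²)=7.6485, C_2=7.6485: taut
cable 3: √((-4.5000)²+(-2.5000)²)=5.1478, C_3=5.9499: slack
cable 4: √((1.5000)²+(-2.5000)²)=2.9155, C_4=2.9154: taut

3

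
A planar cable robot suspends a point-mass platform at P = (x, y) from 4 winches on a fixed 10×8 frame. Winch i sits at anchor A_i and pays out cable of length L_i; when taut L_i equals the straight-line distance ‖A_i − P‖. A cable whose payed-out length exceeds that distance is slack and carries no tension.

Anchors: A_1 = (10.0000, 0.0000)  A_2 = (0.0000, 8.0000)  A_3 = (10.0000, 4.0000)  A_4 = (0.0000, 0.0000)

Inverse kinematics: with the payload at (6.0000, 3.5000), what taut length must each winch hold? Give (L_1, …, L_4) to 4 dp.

L_1: Δ = A_1−P = (4.0000, -3.5000) → ‖Δ‖ = √28.2500 = 5.3151
L_2: Δ = A_2−P = (-6.0000, 4.5000) → ‖Δ‖ = √56.2500 = 7.5000
L_3: Δ = A_3−P = (4.0000, 0.5000) → ‖Δ‖ = √16.2500 = 4.0311
L_4: Δ = A_4−P = (-6.0000, -3.5000) → ‖Δ‖ = √48.2500 = 6.9462

(5.3151, 7.5000, 4.0311, 6.9462)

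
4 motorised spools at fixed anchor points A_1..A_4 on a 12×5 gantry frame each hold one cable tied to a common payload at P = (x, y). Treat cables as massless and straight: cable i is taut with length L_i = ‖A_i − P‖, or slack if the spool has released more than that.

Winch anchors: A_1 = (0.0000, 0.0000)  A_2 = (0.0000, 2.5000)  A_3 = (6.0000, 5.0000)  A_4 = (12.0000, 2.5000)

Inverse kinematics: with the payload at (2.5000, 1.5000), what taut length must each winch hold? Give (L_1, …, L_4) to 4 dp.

L_1: Δ = A_1−P = (-2.5000, -1.5000) → ‖Δ‖ = √8.5000 = 2.9155
L_2: Δ = A_2−P = (-2.5000, 1.0000) → ‖Δ‖ = √7.2500 = 2.6926
L_3: Δ = A_3−P = (3.5000, 3.5000) → ‖Δ‖ = √24.5000 = 4.9497
L_4: Δ = A_4−P = (9.5000, 1.0000) → ‖Δ‖ = √91.2500 = 9.5525

(2.9155, 2.6926, 4.9497, 9.5525)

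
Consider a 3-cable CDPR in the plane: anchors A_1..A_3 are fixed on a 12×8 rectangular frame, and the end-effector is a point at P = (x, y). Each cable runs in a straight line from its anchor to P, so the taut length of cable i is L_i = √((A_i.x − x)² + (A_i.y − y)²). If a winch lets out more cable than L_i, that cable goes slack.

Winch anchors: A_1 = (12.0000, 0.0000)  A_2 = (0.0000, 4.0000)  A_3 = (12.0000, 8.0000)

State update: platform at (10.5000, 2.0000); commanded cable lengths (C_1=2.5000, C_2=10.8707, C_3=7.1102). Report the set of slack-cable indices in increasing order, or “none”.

cable 1: L_1 = ‖A_1−P‖ = 2.5000;  C_1 = 2.5000 → taut
cable 2: L_2 = ‖A_2−P‖ = 10.6888;  C_2 = 10.8707 → slack
cable 3: L_3 = ‖A_3−P‖ = 6.1847;  C_3 = 7.1102 → slack

2, 3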